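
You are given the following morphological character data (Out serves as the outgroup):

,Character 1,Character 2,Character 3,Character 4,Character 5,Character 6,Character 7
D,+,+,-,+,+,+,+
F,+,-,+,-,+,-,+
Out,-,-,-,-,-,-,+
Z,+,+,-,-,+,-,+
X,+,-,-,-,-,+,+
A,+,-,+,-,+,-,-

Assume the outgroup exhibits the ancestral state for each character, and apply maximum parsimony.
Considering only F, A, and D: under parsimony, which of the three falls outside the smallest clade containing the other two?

Character polarity is set by the outgroup: the derived state is whichever differs from the outgroup's state, so for Character 7 the derived state is '-', and for the remaining characters it is '+'.
Character 1 (derived state '+') is shared by all ingroup taxa — unites the whole ingroup.
Character 2: derived state '+' in D and Z only — synapomorphy for {D, Z}.
Only A and F show the derived state '+' for Character 3, supporting them as a clade.
Character 4: derived state '+' in D only — an autapomorphy, so it tells us nothing about relationships among taxa.
Character 5: derived state '+' in A, D, F, and Z only — synapomorphy for {A, D, F, Z}.
Character 6 (state '+') occurs in D and X but conflicts with the nesting implied by the other characters — most parsimoniously interpreted as homoplasy.
Character 7: derived state '-' in A only — an autapomorphy, so it tells us nothing about relationships among taxa.
Most parsimonious ingroup topology: (((A,F),(D,Z)),X).
A and F share a more recent common ancestor with each other than either does with D, so D is the least closely related of the three.

D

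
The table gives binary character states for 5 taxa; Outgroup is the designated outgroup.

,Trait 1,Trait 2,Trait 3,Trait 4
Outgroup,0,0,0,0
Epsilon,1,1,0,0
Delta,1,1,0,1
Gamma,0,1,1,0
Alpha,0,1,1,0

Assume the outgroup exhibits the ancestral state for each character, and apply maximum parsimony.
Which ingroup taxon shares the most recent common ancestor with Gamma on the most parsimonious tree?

Alpha

The outgroup has state '0' for every character, so '1' is the derived state throughout.
Only Delta and Epsilon show the derived state '1' for Trait 1, supporting them as a clade.
Trait 2 (derived state '1') is shared by all ingroup taxa — unites the whole ingroup.
Trait 3 (derived state '1') is shared by Alpha and Gamma — a synapomorphy uniting that clade.
Trait 4: derived state '1' in Delta only — an autapomorphy, so it tells us nothing about relationships among taxa.
Most parsimonious ingroup topology: ((Epsilon,Delta),(Gamma,Alpha)).
Gamma and Alpha form a cherry on this tree, so they are sister taxa.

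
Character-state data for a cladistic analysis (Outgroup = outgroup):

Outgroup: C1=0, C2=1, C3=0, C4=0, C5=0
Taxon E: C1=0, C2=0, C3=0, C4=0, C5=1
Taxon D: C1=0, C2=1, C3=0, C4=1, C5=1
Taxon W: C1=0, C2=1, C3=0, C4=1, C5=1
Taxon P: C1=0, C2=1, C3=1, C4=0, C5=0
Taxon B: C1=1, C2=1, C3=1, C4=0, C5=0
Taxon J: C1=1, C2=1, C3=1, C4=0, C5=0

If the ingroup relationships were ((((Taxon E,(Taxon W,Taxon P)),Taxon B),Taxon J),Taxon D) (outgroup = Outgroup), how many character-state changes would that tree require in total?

Map each character onto ((((Taxon E,(Taxon W,Taxon P)),Taxon B),Taxon J),Taxon D) (rooted by Outgroup) and count the minimum state changes it requires (Fitch parsimony):
C1: 2; C2: 1; C3: 3; C4: 2; C5: 3.
Total tree length = 11.

11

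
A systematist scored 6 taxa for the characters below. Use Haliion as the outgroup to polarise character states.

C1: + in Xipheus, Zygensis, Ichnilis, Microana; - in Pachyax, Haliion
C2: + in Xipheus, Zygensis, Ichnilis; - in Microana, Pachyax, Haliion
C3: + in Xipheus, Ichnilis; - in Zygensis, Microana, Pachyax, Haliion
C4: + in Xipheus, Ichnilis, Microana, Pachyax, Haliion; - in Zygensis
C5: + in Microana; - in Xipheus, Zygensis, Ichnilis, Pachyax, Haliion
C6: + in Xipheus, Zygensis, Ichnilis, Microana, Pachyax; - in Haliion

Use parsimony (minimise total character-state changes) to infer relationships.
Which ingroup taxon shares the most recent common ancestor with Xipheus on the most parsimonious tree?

Character polarity is set by the outgroup: the derived state is whichever differs from the outgroup's state, so for C4 the derived state is '-', and for the remaining characters it is '+'.
C1 (derived state '+') is shared by Ichnilis, Microana, Xipheus, and Zygensis — a synapomorphy uniting that clade.
C2: derived state '+' in Ichnilis, Xipheus, and Zygensis only — synapomorphy for {Ichnilis, Xipheus, Zygensis}.
C3 (derived state '+') is shared by Ichnilis and Xipheus — a synapomorphy uniting that clade.
C4: derived state '-' in Zygensis only — an autapomorphy, so it tells us nothing about relationships among taxa.
C5: derived state '+' in Microana only — an autapomorphy, so it tells us nothing about relationships among taxa.
All ingroup taxa share the derived state '+' for C6; it defines the ingroup but does not resolve relationships within it.
Most parsimonious ingroup topology: ((((Ichnilis,Xipheus),Zygensis),Microana),Pachyax).
Xipheus and Ichnilis form a cherry on this tree, so they are sister taxa.

Ichnilis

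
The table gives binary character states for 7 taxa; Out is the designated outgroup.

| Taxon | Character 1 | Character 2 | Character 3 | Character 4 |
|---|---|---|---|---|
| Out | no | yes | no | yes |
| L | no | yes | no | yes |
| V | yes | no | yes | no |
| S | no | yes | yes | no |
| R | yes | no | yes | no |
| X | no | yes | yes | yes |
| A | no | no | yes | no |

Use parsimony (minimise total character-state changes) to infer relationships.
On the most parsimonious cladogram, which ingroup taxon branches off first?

L

Character polarity is set by the outgroup: the derived state is whichever differs from the outgroup's state, so for Character 2, Character 4 the derived state is 'no', and for the remaining characters it is 'yes'.
Only R and V show the derived state 'yes' for Character 1, supporting them as a clade.
Character 2 (derived state 'no') is shared by A, R, and V — a synapomorphy uniting that clade.
Character 3 (derived state 'yes') is shared by A, R, S, V, and X — a synapomorphy uniting that clade.
Character 4: derived state 'no' in A, R, S, and V only — synapomorphy for {A, R, S, V}.
Most parsimonious ingroup topology: (L,((((V,R),A),S),X)).
L is sister to the clade containing all other ingroup taxa, so it is the earliest-diverging (most basal) ingroup lineage.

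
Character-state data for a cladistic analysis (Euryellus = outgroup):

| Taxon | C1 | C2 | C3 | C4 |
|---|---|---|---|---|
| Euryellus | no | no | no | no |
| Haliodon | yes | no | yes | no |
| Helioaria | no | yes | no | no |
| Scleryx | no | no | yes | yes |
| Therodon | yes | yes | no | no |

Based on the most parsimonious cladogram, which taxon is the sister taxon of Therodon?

Helioaria

The outgroup has state 'no' for every character, so 'yes' is the derived state throughout.
C1 (state 'yes') occurs in Haliodon and Therodon but conflicts with the nesting implied by the other characters — most parsimoniously interpreted as homoplasy.
Only Helioaria and Therodon show the derived state 'yes' for C2, supporting them as a clade.
Only Haliodon and Scleryx show the derived state 'yes' for C3, supporting them as a clade.
C4: derived state 'yes' in Scleryx only — an autapomorphy, so it tells us nothing about relationships among taxa.
Most parsimonious ingroup topology: ((Haliodon,Scleryx),(Helioaria,Therodon)).
Therodon and Helioaria form a cherry on this tree, so they are sister taxa.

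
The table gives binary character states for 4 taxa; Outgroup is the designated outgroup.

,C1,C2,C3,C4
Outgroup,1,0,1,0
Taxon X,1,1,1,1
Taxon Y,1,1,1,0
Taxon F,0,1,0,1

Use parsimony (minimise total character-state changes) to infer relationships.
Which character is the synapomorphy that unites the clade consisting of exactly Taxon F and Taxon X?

C4

Character polarity is set by the outgroup: the derived state is whichever differs from the outgroup's state, so for C1, C3 the derived state is '0', and for the remaining characters it is '1'.
C1: derived state '0' in Taxon F only — an autapomorphy, so it tells us nothing about relationships among taxa.
C2 (derived state '1') is shared by all ingroup taxa — unites the whole ingroup.
C3: derived state '0' in Taxon F only — an autapomorphy, so it tells us nothing about relationships among taxa.
Only Taxon F and Taxon X show the derived state '1' for C4, supporting them as a clade.
Most parsimonious ingroup topology: ((Taxon X,Taxon F),Taxon Y).
The clade {Taxon F, Taxon X} is supported by C4: its derived state '1' occurs in exactly those taxa and in no other taxon (including the outgroup).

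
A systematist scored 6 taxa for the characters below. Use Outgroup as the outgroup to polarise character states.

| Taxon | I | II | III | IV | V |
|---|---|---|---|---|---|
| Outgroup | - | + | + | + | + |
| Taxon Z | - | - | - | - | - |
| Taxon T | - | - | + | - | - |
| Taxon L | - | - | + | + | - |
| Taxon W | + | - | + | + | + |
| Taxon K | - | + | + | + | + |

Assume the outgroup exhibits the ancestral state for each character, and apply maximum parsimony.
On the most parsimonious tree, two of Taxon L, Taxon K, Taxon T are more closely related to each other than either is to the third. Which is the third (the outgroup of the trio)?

Taxon K

Character polarity is set by the outgroup: the derived state is whichever differs from the outgroup's state, so for II, III, IV, V the derived state is '-', and for the remaining characters it is '+'.
I: derived state '+' in Taxon W only — an autapomorphy, so it tells us nothing about relationships among taxa.
II: derived state '-' in Taxon L, Taxon T, Taxon W, and Taxon Z only — synapomorphy for {Taxon L, Taxon T, Taxon W, Taxon Z}.
III: derived state '-' in Taxon Z only — an autapomorphy, so it tells us nothing about relationships among taxa.
IV: derived state '-' in Taxon T and Taxon Z only — synapomorphy for {Taxon T, Taxon Z}.
V (derived state '-') is shared by Taxon L, Taxon T, and Taxon Z — a synapomorphy uniting that clade.
Most parsimonious ingroup topology: ((((Taxon Z,Taxon T),Taxon L),Taxon W),Taxon K).
Taxon L and Taxon T share a more recent common ancestor with each other than either does with Taxon K, so Taxon K is the least closely related of the three.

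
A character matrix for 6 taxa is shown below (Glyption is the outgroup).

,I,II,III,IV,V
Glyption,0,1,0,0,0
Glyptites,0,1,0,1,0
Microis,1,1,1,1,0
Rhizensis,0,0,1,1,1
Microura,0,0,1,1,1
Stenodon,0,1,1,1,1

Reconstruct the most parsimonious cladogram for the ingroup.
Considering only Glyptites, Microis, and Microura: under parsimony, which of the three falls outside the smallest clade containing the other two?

Glyptites

Character polarity is set by the outgroup: the derived state is whichever differs from the outgroup's state, so for II the derived state is '0', and for the remaining characters it is '1'.
I: derived state '1' in Microis only — an autapomorphy, so it tells us nothing about relationships among taxa.
Only Microura and Rhizensis show the derived state '0' for II, supporting them as a clade.
III: derived state '1' in Microis, Microura, Rhizensis, and Stenodon only — synapomorphy for {Microis, Microura, Rhizensis, Stenodon}.
All ingroup taxa share the derived state '1' for IV; it defines the ingroup but does not resolve relationships within it.
V (derived state '1') is shared by Microura, Rhizensis, and Stenodon — a synapomorphy uniting that clade.
Most parsimonious ingroup topology: (Glyptites,(Microis,((Rhizensis,Microura),Stenodon))).
Microura and Microis share a more recent common ancestor with each other than either does with Glyptites, so Glyptites is the least closely related of the three.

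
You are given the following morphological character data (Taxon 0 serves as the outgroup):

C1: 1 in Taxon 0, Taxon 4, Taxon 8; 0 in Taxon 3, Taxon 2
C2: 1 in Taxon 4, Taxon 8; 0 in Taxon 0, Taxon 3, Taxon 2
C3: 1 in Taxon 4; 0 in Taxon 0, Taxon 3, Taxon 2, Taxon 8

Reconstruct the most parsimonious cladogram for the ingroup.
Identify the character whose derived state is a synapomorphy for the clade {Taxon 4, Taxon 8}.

C2

Character polarity is set by the outgroup: the derived state is whichever differs from the outgroup's state, so for C1 the derived state is '0', and for the remaining characters it is '1'.
Only Taxon 2 and Taxon 3 show the derived state '0' for C1, supporting them as a clade.
C2 (derived state '1') is shared by Taxon 4 and Taxon 8 — a synapomorphy uniting that clade.
C3 (derived state '1') is unique to Taxon 4 (autapomorphy; uninformative for grouping).
Most parsimonious ingroup topology: ((Taxon 3,Taxon 2),(Taxon 4,Taxon 8)).
The clade {Taxon 4, Taxon 8} is supported by C2: its derived state '1' occurs in exactly those taxa and in no other taxon (including the outgroup).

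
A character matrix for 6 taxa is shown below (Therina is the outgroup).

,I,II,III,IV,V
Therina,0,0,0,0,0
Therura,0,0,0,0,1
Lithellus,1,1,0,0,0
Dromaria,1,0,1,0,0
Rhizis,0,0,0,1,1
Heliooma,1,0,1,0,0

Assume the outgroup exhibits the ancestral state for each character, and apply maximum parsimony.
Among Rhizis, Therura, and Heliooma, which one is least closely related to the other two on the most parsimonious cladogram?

Heliooma

The outgroup has state '0' for every character, so '1' is the derived state throughout.
I: derived state '1' in Dromaria, Heliooma, and Lithellus only — synapomorphy for {Dromaria, Heliooma, Lithellus}.
II (derived state '1') is unique to Lithellus (autapomorphy; uninformative for grouping).
Only Dromaria and Heliooma show the derived state '1' for III, supporting them as a clade.
IV: derived state '1' in Rhizis only — an autapomorphy, so it tells us nothing about relationships among taxa.
Only Rhizis and Therura show the derived state '1' for V, supporting them as a clade.
Most parsimonious ingroup topology: ((Therura,Rhizis),(Lithellus,(Dromaria,Heliooma))).
Rhizis and Therura share a more recent common ancestor with each other than either does with Heliooma, so Heliooma is the least closely related of the three.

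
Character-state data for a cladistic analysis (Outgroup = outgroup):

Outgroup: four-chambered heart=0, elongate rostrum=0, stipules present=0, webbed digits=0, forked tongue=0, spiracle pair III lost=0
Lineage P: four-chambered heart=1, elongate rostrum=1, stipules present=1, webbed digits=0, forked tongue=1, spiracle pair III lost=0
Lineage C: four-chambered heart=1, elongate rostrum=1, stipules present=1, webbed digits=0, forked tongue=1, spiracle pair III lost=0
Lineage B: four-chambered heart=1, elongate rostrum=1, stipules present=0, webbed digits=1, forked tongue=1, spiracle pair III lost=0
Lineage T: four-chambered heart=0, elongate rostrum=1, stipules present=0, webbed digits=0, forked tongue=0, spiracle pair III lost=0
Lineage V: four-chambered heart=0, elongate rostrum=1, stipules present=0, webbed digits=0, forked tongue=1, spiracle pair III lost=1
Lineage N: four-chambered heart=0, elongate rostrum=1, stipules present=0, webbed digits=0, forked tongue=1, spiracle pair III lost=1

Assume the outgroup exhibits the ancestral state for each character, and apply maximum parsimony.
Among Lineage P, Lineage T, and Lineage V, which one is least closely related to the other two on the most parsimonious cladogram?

The outgroup has state '0' for every character, so '1' is the derived state throughout.
four-chambered heart: derived state '1' in Lineage B, Lineage C, and Lineage P only — synapomorphy for {Lineage B, Lineage C, Lineage P}.
elongate rostrum (derived state '1') is shared by all ingroup taxa — unites the whole ingroup.
stipules present: derived state '1' in Lineage C and Lineage P only — synapomorphy for {Lineage C, Lineage P}.
webbed digits (derived state '1') is unique to Lineage B (autapomorphy; uninformative for grouping).
forked tongue (derived state '1') is shared by Lineage B, Lineage C, Lineage N, Lineage P, and Lineage V — a synapomorphy uniting that clade.
Only Lineage N and Lineage V show the derived state '1' for spiracle pair III lost, supporting them as a clade.
Most parsimonious ingroup topology: ((((Lineage P,Lineage C),Lineage B),(Lineage V,Lineage N)),Lineage T).
Lineage V and Lineage P share a more recent common ancestor with each other than either does with Lineage T, so Lineage T is the least closely related of the three.

Lineage T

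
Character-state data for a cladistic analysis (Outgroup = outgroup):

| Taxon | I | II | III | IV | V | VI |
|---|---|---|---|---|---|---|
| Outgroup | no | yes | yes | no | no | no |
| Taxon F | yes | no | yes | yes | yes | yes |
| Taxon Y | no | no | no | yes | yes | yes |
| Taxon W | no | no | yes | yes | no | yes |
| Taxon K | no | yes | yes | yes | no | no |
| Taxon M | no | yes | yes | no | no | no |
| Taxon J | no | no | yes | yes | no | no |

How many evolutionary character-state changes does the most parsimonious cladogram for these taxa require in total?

6

Character polarity is set by the outgroup: the derived state is whichever differs from the outgroup's state, so for II, III the derived state is 'no', and for the remaining characters it is 'yes'.
I (derived state 'yes') is unique to Taxon F (autapomorphy; uninformative for grouping).
II (derived state 'no') is shared by Taxon F, Taxon J, Taxon W, and Taxon Y — a synapomorphy uniting that clade.
III: derived state 'no' in Taxon Y only — an autapomorphy, so it tells us nothing about relationships among taxa.
Only Taxon F, Taxon J, Taxon K, Taxon W, and Taxon Y show the derived state 'yes' for IV, supporting them as a clade.
Only Taxon F and Taxon Y show the derived state 'yes' for V, supporting them as a clade.
Only Taxon F, Taxon W, and Taxon Y show the derived state 'yes' for VI, supporting them as a clade.
Most parsimonious ingroup topology: (((((Taxon F,Taxon Y),Taxon W),Taxon J),Taxon K),Taxon M).
Changes per character on this tree: I: 1; II: 1; III: 1; IV: 1; V: 1; VI: 1.
Total = 6.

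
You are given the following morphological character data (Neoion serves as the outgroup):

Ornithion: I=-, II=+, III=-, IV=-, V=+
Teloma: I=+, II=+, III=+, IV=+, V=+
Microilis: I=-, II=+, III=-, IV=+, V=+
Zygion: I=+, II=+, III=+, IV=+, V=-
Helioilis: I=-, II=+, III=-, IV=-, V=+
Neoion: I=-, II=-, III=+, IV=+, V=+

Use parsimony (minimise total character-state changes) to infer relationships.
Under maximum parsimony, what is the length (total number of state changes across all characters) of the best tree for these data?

5

Character polarity is set by the outgroup: the derived state is whichever differs from the outgroup's state, so for III, IV, V the derived state is '-', and for the remaining characters it is '+'.
Only Teloma and Zygion show the derived state '+' for I, supporting them as a clade.
II (derived state '+') is shared by all ingroup taxa — unites the whole ingroup.
III (derived state '-') is shared by Helioilis, Microilis, and Ornithion — a synapomorphy uniting that clade.
IV: derived state '-' in Helioilis and Ornithion only — synapomorphy for {Helioilis, Ornithion}.
V (derived state '-') is unique to Zygion (autapomorphy; uninformative for grouping).
Most parsimonious ingroup topology: ((Microilis,(Helioilis,Ornithion)),(Teloma,Zygion)).
Changes per character on this tree: I: 1; II: 1; III: 1; IV: 1; V: 1.
Total = 5.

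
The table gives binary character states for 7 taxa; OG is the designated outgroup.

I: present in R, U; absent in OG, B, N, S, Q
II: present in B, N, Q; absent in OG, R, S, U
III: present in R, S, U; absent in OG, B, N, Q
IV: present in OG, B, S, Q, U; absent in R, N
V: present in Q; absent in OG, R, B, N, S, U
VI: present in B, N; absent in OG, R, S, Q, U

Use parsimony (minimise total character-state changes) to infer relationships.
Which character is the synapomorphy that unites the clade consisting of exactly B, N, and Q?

II

Character polarity is set by the outgroup: the derived state is whichever differs from the outgroup's state, so for IV the derived state is 'absent', and for the remaining characters it is 'present'.
Only R and U show the derived state 'present' for I, supporting them as a clade.
Only B, N, and Q show the derived state 'present' for II, supporting them as a clade.
Only R, S, and U show the derived state 'present' for III, supporting them as a clade.
IV groups N and R, which is incompatible with the clades supported by the remaining characters; treating it as convergent (homoplasy) costs fewer steps than any alternative tree.
V: derived state 'present' in Q only — an autapomorphy, so it tells us nothing about relationships among taxa.
VI: derived state 'present' in B and N only — synapomorphy for {B, N}.
Most parsimonious ingroup topology: (((R,U),S),((B,N),Q)).
The clade {B, N, Q} is supported by II: its derived state 'present' occurs in exactly those taxa and in no other taxon (including the outgroup).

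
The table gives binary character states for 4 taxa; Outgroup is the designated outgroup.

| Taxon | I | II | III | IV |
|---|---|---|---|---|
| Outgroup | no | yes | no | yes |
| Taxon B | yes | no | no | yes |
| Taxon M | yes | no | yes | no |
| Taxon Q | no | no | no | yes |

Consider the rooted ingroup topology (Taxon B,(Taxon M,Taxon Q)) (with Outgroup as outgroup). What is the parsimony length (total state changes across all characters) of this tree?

5

Map each character onto (Taxon B,(Taxon M,Taxon Q)) (rooted by Outgroup) and count the minimum state changes it requires (Fitch parsimony):
I: 2; II: 1; III: 1; IV: 1.
Total tree length = 5.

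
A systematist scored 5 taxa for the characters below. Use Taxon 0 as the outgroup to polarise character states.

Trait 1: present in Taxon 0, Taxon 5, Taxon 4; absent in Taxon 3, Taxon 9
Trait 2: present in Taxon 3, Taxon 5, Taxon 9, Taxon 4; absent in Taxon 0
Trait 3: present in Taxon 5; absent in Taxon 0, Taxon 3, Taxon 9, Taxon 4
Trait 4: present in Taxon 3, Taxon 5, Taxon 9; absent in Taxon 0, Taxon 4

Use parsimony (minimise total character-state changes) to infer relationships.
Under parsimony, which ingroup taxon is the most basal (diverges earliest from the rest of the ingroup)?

Character polarity is set by the outgroup: the derived state is whichever differs from the outgroup's state, so for Trait 1 the derived state is 'absent', and for the remaining characters it is 'present'.
Trait 1 (derived state 'absent') is shared by Taxon 3 and Taxon 9 — a synapomorphy uniting that clade.
Trait 2 (derived state 'present') is shared by all ingroup taxa — unites the whole ingroup.
Trait 3 (derived state 'present') is unique to Taxon 5 (autapomorphy; uninformative for grouping).
Trait 4 (derived state 'present') is shared by Taxon 3, Taxon 5, and Taxon 9 — a synapomorphy uniting that clade.
Most parsimonious ingroup topology: (((Taxon 3,Taxon 9),Taxon 5),Taxon 4).
Taxon 4 is sister to the clade containing all other ingroup taxa, so it is the earliest-diverging (most basal) ingroup lineage.

Taxon 4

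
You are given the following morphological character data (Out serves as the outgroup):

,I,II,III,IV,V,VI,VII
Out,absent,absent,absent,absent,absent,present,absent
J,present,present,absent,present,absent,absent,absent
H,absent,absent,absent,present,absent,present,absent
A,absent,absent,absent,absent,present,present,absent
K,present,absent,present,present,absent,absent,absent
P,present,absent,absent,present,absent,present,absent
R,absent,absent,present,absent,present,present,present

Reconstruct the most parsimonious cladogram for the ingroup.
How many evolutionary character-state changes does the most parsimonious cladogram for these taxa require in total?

8

Character polarity is set by the outgroup: the derived state is whichever differs from the outgroup's state, so for VI the derived state is 'absent', and for the remaining characters it is 'present'.
I: derived state 'present' in J, K, and P only — synapomorphy for {J, K, P}.
II (derived state 'present') is unique to J (autapomorphy; uninformative for grouping).
III groups K and R, which is incompatible with the clades supported by the remaining characters; treating it as convergent (homoplasy) costs fewer steps than any alternative tree.
IV: derived state 'present' in H, J, K, and P only — synapomorphy for {H, J, K, P}.
V: derived state 'present' in A and R only — synapomorphy for {A, R}.
Only J and K show the derived state 'absent' for VI, supporting them as a clade.
VII (derived state 'present') is unique to R (autapomorphy; uninformative for grouping).
Most parsimonious ingroup topology: ((((J,K),P),H),(A,R)).
Changes per character on this tree: I: 1; II: 1; III: 2; IV: 1; V: 1; VI: 1; VII: 1.
Total = 8.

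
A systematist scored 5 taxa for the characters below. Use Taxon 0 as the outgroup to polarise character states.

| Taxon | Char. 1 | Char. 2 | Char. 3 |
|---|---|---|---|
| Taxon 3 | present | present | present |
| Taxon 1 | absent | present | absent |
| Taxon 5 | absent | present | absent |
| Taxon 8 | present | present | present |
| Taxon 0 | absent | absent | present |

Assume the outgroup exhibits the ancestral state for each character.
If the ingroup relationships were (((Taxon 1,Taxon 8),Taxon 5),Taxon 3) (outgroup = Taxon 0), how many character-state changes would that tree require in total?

5

Map each character onto (((Taxon 1,Taxon 8),Taxon 5),Taxon 3) (rooted by Taxon 0) and count the minimum state changes it requires (Fitch parsimony):
Char. 1: 2; Char. 2: 1; Char. 3: 2.
Total tree length = 5.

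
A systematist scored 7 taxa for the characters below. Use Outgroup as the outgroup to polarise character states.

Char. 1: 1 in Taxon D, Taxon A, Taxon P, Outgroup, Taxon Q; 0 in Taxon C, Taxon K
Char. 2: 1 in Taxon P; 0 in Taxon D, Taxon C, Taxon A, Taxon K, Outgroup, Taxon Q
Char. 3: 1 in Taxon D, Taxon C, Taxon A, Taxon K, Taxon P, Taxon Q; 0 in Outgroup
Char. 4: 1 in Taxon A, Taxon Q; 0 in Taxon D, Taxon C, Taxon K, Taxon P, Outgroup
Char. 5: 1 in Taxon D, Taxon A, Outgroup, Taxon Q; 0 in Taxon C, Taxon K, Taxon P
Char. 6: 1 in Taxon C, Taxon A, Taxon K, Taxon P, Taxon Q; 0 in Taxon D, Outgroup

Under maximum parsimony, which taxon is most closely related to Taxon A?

Character polarity is set by the outgroup: the derived state is whichever differs from the outgroup's state, so for Char. 1, Char. 5 the derived state is '0', and for the remaining characters it is '1'.
Char. 1 (derived state '0') is shared by Taxon C and Taxon K — a synapomorphy uniting that clade.
Char. 2 (derived state '1') is unique to Taxon P (autapomorphy; uninformative for grouping).
Char. 3 (derived state '1') is shared by all ingroup taxa — unites the whole ingroup.
Char. 4: derived state '1' in Taxon A and Taxon Q only — synapomorphy for {Taxon A, Taxon Q}.
Char. 5: derived state '0' in Taxon C, Taxon K, and Taxon P only — synapomorphy for {Taxon C, Taxon K, Taxon P}.
Char. 6 (derived state '1') is shared by Taxon A, Taxon C, Taxon K, Taxon P, and Taxon Q — a synapomorphy uniting that clade.
Most parsimonious ingroup topology: (((Taxon P,(Taxon C,Taxon K)),(Taxon A,Taxon Q)),Taxon D).
Taxon A and Taxon Q form a cherry on this tree, so they are sister taxa.

Taxon Q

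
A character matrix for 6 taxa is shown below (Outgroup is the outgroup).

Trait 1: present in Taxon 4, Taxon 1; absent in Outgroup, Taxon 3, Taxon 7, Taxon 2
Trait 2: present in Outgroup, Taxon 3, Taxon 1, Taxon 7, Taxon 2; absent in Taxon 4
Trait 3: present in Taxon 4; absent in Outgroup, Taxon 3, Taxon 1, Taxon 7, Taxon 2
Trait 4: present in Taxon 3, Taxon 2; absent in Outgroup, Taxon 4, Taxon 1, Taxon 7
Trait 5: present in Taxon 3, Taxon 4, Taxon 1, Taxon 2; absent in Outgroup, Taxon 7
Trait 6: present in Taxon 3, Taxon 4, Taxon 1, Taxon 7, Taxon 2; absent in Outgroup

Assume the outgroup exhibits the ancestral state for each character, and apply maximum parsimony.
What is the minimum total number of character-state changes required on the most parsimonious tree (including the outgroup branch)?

6

Character polarity is set by the outgroup: the derived state is whichever differs from the outgroup's state, so for Trait 2 the derived state is 'absent', and for the remaining characters it is 'present'.
Trait 1 (derived state 'present') is shared by Taxon 1 and Taxon 4 — a synapomorphy uniting that clade.
Trait 2 (derived state 'absent') is unique to Taxon 4 (autapomorphy; uninformative for grouping).
Trait 3: derived state 'present' in Taxon 4 only — an autapomorphy, so it tells us nothing about relationships among taxa.
Only Taxon 2 and Taxon 3 show the derived state 'present' for Trait 4, supporting them as a clade.
Only Taxon 1, Taxon 2, Taxon 3, and Taxon 4 show the derived state 'present' for Trait 5, supporting them as a clade.
All ingroup taxa share the derived state 'present' for Trait 6; it defines the ingroup but does not resolve relationships within it.
Most parsimonious ingroup topology: (((Taxon 3,Taxon 2),(Taxon 4,Taxon 1)),Taxon 7).
Changes per character on this tree: Trait 1: 1; Trait 2: 1; Trait 3: 1; Trait 4: 1; Trait 5: 1; Trait 6: 1.
Total = 6.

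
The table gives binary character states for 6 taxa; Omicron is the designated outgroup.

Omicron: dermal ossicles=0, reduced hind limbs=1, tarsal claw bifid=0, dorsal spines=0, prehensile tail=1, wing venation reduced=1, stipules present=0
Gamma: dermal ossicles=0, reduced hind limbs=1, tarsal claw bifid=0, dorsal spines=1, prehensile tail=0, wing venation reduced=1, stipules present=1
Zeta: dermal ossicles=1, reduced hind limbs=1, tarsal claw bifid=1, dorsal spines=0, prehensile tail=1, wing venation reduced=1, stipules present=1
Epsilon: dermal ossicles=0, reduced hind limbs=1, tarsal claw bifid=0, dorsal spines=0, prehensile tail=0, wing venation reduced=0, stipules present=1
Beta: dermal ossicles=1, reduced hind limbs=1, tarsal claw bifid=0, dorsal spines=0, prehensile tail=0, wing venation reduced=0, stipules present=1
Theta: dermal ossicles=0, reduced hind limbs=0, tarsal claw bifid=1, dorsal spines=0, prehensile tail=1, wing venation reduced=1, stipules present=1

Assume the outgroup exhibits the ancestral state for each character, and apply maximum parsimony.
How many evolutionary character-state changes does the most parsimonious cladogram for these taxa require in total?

Character polarity is set by the outgroup: the derived state is whichever differs from the outgroup's state, so for reduced hind limbs, prehensile tail, wing venation reduced the derived state is '0', and for the remaining characters it is '1'.
dermal ossicles groups Beta and Zeta, which is incompatible with the clades supported by the remaining characters; treating it as convergent (homoplasy) costs fewer steps than any alternative tree.
reduced hind limbs (derived state '0') is unique to Theta (autapomorphy; uninformative for grouping).
Only Theta and Zeta show the derived state '1' for tarsal claw bifid, supporting them as a clade.
dorsal spines (derived state '1') is unique to Gamma (autapomorphy; uninformative for grouping).
prehensile tail (derived state '0') is shared by Beta, Epsilon, and Gamma — a synapomorphy uniting that clade.
wing venation reduced: derived state '0' in Beta and Epsilon only — synapomorphy for {Beta, Epsilon}.
stipules present (derived state '1') is shared by all ingroup taxa — unites the whole ingroup.
Most parsimonious ingroup topology: ((Gamma,(Epsilon,Beta)),(Zeta,Theta)).
Changes per character on this tree: dermal ossicles: 2; reduced hind limbs: 1; tarsal claw bifid: 1; dorsal spines: 1; prehensile tail: 1; wing venation reduced: 1; stipules present: 1.
Total = 8.

8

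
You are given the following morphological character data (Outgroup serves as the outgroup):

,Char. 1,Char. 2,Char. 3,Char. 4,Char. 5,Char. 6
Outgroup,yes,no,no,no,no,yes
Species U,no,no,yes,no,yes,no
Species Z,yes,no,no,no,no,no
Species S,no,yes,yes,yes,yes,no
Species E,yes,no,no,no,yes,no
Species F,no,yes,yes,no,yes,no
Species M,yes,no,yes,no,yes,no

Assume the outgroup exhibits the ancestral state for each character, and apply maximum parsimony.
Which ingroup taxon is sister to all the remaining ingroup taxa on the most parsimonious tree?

Species Z

Character polarity is set by the outgroup: the derived state is whichever differs from the outgroup's state, so for Char. 1, Char. 6 the derived state is 'no', and for the remaining characters it is 'yes'.
Only Species F, Species S, and Species U show the derived state 'no' for Char. 1, supporting them as a clade.
Char. 2: derived state 'yes' in Species F and Species S only — synapomorphy for {Species F, Species S}.
Char. 3: derived state 'yes' in Species F, Species M, Species S, and Species U only — synapomorphy for {Species F, Species M, Species S, Species U}.
Char. 4: derived state 'yes' in Species S only — an autapomorphy, so it tells us nothing about relationships among taxa.
Only Species E, Species F, Species M, Species S, and Species U show the derived state 'yes' for Char. 5, supporting them as a clade.
All ingroup taxa share the derived state 'no' for Char. 6; it defines the ingroup but does not resolve relationships within it.
Most parsimonious ingroup topology: ((((Species U,(Species S,Species F)),Species M),Species E),Species Z).
Species Z is sister to the clade containing all other ingroup taxa, so it is the earliest-diverging (most basal) ingroup lineage.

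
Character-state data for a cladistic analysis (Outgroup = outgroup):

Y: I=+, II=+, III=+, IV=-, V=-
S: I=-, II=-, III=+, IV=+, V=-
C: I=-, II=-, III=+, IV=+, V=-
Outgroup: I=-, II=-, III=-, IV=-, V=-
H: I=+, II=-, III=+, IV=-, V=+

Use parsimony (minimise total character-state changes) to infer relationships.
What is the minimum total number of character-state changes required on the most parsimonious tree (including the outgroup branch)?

5

The outgroup has state '-' for every character, so '+' is the derived state throughout.
Only H and Y show the derived state '+' for I, supporting them as a clade.
II (derived state '+') is unique to Y (autapomorphy; uninformative for grouping).
III (derived state '+') is shared by all ingroup taxa — unites the whole ingroup.
Only C and S show the derived state '+' for IV, supporting them as a clade.
V: derived state '+' in H only — an autapomorphy, so it tells us nothing about relationships among taxa.
Most parsimonious ingroup topology: ((H,Y),(C,S)).
Changes per character on this tree: I: 1; II: 1; III: 1; IV: 1; V: 1.
Total = 5.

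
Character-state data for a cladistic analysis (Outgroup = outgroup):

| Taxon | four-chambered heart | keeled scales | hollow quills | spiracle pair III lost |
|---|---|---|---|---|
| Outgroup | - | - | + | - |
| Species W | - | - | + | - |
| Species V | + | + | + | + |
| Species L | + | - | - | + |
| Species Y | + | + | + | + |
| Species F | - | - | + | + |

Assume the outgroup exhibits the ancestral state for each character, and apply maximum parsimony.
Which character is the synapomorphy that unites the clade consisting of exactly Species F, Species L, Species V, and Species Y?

spiracle pair III lost

Character polarity is set by the outgroup: the derived state is whichever differs from the outgroup's state, so for hollow quills the derived state is '-', and for the remaining characters it is '+'.
four-chambered heart: derived state '+' in Species L, Species V, and Species Y only — synapomorphy for {Species L, Species V, Species Y}.
Only Species V and Species Y show the derived state '+' for keeled scales, supporting them as a clade.
hollow quills (derived state '-') is unique to Species L (autapomorphy; uninformative for grouping).
spiracle pair III lost (derived state '+') is shared by Species F, Species L, Species V, and Species Y — a synapomorphy uniting that clade.
Most parsimonious ingroup topology: (Species W,(((Species V,Species Y),Species L),Species F)).
The clade {Species F, Species L, Species V, Species Y} is supported by spiracle pair III lost: its derived state '+' occurs in exactly those taxa and in no other taxon (including the outgroup).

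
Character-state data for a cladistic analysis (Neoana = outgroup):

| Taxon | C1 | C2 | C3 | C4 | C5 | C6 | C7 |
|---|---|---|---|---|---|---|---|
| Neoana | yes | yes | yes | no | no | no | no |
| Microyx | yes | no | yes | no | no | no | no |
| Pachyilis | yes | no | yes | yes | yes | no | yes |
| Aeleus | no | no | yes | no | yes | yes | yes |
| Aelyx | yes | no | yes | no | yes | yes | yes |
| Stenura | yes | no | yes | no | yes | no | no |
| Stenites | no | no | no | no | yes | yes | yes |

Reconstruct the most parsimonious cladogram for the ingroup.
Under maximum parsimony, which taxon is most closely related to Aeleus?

Stenites

Character polarity is set by the outgroup: the derived state is whichever differs from the outgroup's state, so for C1, C2, C3 the derived state is 'no', and for the remaining characters it is 'yes'.
C1: derived state 'no' in Aeleus and Stenites only — synapomorphy for {Aeleus, Stenites}.
C2 (derived state 'no') is shared by all ingroup taxa — unites the whole ingroup.
C3: derived state 'no' in Stenites only — an autapomorphy, so it tells us nothing about relationships among taxa.
C4: derived state 'yes' in Pachyilis only — an autapomorphy, so it tells us nothing about relationships among taxa.
C5 (derived state 'yes') is shared by Aeleus, Aelyx, Pachyilis, Stenites, and Stenura — a synapomorphy uniting that clade.
Only Aeleus, Aelyx, and Stenites show the derived state 'yes' for C6, supporting them as a clade.
Only Aeleus, Aelyx, Pachyilis, and Stenites show the derived state 'yes' for C7, supporting them as a clade.
Most parsimonious ingroup topology: (Microyx,((Pachyilis,((Aeleus,Stenites),Aelyx)),Stenura)).
Aeleus and Stenites form a cherry on this tree, so they are sister taxa.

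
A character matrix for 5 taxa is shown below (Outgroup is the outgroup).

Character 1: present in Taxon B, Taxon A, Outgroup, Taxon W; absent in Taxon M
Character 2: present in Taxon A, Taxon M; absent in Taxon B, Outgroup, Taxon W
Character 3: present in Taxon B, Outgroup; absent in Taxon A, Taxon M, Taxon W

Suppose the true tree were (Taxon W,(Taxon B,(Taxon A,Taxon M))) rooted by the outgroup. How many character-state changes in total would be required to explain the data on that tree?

Map each character onto (Taxon W,(Taxon B,(Taxon A,Taxon M))) (rooted by Outgroup) and count the minimum state changes it requires (Fitch parsimony):
Character 1: 1; Character 2: 1; Character 3: 2.
Total tree length = 4.

4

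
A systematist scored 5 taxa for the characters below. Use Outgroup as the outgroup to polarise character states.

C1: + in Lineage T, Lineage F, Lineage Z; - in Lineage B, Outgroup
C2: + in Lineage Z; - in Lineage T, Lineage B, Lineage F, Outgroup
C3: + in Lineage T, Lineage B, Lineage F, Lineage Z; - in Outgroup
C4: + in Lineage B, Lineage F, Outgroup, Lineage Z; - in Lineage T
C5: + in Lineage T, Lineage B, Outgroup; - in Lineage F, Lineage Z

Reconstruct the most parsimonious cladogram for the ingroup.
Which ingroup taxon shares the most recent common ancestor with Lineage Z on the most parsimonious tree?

Character polarity is set by the outgroup: the derived state is whichever differs from the outgroup's state, so for C4, C5 the derived state is '-', and for the remaining characters it is '+'.
C1 (derived state '+') is shared by Lineage F, Lineage T, and Lineage Z — a synapomorphy uniting that clade.
C2 (derived state '+') is unique to Lineage Z (autapomorphy; uninformative for grouping).
C3 (derived state '+') is shared by all ingroup taxa — unites the whole ingroup.
C4 (derived state '-') is unique to Lineage T (autapomorphy; uninformative for grouping).
Only Lineage F and Lineage Z show the derived state '-' for C5, supporting them as a clade.
Most parsimonious ingroup topology: ((Lineage T,(Lineage F,Lineage Z)),Lineage B).
Lineage Z and Lineage F form a cherry on this tree, so they are sister taxa.

Lineage F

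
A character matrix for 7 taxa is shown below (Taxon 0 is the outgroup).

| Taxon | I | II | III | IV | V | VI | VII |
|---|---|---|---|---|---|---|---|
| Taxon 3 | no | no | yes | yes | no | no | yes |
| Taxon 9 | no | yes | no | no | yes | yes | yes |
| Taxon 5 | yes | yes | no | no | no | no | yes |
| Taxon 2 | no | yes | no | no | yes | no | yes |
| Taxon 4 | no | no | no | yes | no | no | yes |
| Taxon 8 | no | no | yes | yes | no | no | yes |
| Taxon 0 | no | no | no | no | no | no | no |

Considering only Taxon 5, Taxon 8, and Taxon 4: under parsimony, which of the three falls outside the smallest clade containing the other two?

The outgroup has state 'no' for every character, so 'yes' is the derived state throughout.
I (derived state 'yes') is unique to Taxon 5 (autapomorphy; uninformative for grouping).
Only Taxon 2, Taxon 5, and Taxon 9 show the derived state 'yes' for II, supporting them as a clade.
III: derived state 'yes' in Taxon 3 and Taxon 8 only — synapomorphy for {Taxon 3, Taxon 8}.
Only Taxon 3, Taxon 4, and Taxon 8 show the derived state 'yes' for IV, supporting them as a clade.
V: derived state 'yes' in Taxon 2 and Taxon 9 only — synapomorphy for {Taxon 2, Taxon 9}.
VI: derived state 'yes' in Taxon 9 only — an autapomorphy, so it tells us nothing about relationships among taxa.
VII (derived state 'yes') is shared by all ingroup taxa — unites the whole ingroup.
Most parsimonious ingroup topology: ((Taxon 5,(Taxon 9,Taxon 2)),((Taxon 8,Taxon 3),Taxon 4)).
Taxon 8 and Taxon 4 share a more recent common ancestor with each other than either does with Taxon 5, so Taxon 5 is the least closely related of the three.

Taxon 5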